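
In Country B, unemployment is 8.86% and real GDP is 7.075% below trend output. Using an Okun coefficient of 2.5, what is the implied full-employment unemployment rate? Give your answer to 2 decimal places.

From Okun's law, u - u* = -(output gap)/β = -(-7.075)/2.5 = 2.83 points.
So u* = 8.86 - 2.83 = 6.03%.

6.03%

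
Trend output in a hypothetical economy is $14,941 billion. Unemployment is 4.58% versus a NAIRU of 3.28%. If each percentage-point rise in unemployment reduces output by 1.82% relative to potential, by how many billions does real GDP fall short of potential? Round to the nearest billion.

Output gap = -1.82 × (4.58 - 3.28) = -1.82 × 1.3 = -2.366%.
Actual GDP ≈ 14941 × 0.97634 ≈ 14587 billion, so the shortfall is 14941 - 14587 = 354 billion.

$354 billion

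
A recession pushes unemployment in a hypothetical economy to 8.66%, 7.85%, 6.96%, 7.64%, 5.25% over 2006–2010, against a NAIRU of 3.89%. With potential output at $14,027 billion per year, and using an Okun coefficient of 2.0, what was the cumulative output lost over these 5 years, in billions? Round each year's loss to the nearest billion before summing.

Year 2006: gap = -2.0 × (8.66 - 3.89) = -9.54%, loss ≈ 14027 × 9.54/100 ≈ 1338.
Year 2007: gap = -2.0 × (7.85 - 3.89) = -7.92%, loss ≈ 14027 × 7.92/100 ≈ 1111.
Year 2008: gap = -2.0 × (6.96 - 3.89) = -6.14%, loss ≈ 14027 × 6.14/100 ≈ 861.
Year 2009: gap = -2.0 × (7.64 - 3.89) = -7.5%, loss ≈ 14027 × 7.5/100 ≈ 1052.
Year 2010: gap = -2.0 × (5.25 - 3.89) = -2.72%, loss ≈ 14027 × 2.72/100 ≈ 382.
Total lost output = 1338 + 1111 + 861 + 1052 + 382 = 4744 billion.

$4,744 billion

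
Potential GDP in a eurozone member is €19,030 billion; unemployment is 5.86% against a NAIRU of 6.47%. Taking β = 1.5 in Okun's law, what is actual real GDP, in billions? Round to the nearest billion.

Unemployment gap = 5.86 - 6.47 = -0.61 points, so the output gap is -1.5 × (-0.61) = 0.915%.
Actual GDP = 19030 × (1 + 0.915/100) = 19030 × 1.00915 ≈ 19204 billion.

€19,204 billion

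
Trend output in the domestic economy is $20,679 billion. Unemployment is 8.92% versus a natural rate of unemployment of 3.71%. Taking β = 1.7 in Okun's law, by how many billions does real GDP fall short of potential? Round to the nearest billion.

Output gap = -1.7 × (8.92 - 3.71) = -1.7 × 5.21 = -8.857%.
Actual GDP ≈ 20679 × 0.91143 ≈ 18847 billion, so the shortfall is 20679 - 18847 = 1832 billion.

$1,832 billion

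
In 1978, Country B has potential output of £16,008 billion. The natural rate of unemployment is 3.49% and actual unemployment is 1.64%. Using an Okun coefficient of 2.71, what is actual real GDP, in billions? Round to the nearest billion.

Unemployment gap = 1.64 - 3.49 = -1.85 points, so the output gap is -2.71 × (-1.85) = 5.0135%.
Actual GDP = 16008 × (1 + 5.0135/100) = 16008 × 1.050135 ≈ 16811 billion.

£16,811 billion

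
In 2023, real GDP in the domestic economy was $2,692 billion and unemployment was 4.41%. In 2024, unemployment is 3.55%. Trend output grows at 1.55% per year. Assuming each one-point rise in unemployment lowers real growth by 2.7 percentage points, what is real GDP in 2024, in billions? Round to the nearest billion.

Δu = 3.55 - 4.41 = -0.86 points.
Okun's law (growth form): g_Y = g_Y* - β × Δu = 1.55 - 2.7 × (-0.86) = 1.55 + 2.322 = 3.872%.
Real GDP in the next year = 2692 × (1 + 3.872/100) = 2692 × 1.03872 ≈ 2796 billion.

$2,796 billion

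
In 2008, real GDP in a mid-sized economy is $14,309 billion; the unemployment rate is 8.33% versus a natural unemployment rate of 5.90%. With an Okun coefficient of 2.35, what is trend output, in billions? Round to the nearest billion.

Unemployment gap = 8.33 - 5.9 = 2.43 points, so output gap = -2.35 × 2.43 = -5.7105%.
Since Y = Y* × (1 + gap/100), Y* = 14309/0.942895 ≈ 15176 billion.

$15,176 billion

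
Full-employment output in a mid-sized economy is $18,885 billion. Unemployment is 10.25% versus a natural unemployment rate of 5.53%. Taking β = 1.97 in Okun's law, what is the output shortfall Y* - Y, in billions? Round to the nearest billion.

Output gap = -1.97 × (10.25 - 5.53) = -1.97 × 4.72 = -9.2984%.
Actual GDP ≈ 18885 × 0.907016 ≈ 17129 billion, so the shortfall is 18885 - 17129 = 1756 billion.

$1,756 billion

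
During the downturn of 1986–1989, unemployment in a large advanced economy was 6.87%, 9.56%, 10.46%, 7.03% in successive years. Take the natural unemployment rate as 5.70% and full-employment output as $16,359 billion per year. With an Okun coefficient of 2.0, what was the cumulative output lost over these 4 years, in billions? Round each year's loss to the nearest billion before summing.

$3,638 billion

Year 1986: gap = -2.0 × (6.87 - 5.7) = -2.34%, loss ≈ 16359 × 2.34/100 ≈ 383.
Year 1987: gap = -2.0 × (9.56 - 5.7) = -7.72%, loss ≈ 16359 × 7.72/100 ≈ 1263.
Year 1988: gap = -2.0 × (10.46 - 5.7) = -9.52%, loss ≈ 16359 × 9.52/100 ≈ 1557.
Year 1989: gap = -2.0 × (7.03 - 5.7) = -2.66%, loss ≈ 16359 × 2.66/100 ≈ 435.
Total lost output = 383 + 1263 + 1557 + 435 = 3638 billion.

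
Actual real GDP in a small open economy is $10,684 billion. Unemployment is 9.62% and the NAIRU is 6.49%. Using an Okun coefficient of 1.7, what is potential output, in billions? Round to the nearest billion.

Unemployment gap = 9.62 - 6.49 = 3.13 points, so output gap = -1.7 × 3.13 = -5.321%.
Since Y = Y* × (1 + gap/100), Y* = 10684/0.94679 ≈ 11284 billion.

$11,284 billion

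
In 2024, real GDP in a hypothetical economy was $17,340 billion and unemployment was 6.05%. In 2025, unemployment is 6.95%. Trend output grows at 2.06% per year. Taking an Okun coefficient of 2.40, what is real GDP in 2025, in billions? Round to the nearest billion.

Δu = 6.95 - 6.05 = 0.9 points.
Okun's law (growth form): g_Y = g_Y* - β × Δu = 2.06 - 2.40 × (0.90) = 2.06 - 2.16 = -0.1%.
Real GDP in the next year = 17340 × (1 - 0.1/100) = 17340 × 0.999 ≈ 17323 billion.

$17,323 billion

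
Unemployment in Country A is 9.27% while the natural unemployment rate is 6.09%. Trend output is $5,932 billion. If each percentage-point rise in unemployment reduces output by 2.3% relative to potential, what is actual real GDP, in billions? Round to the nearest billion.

$5,498 billion

Unemployment gap = 9.27 - 6.09 = 3.18 points, so the output gap is -2.3 × 3.18 = -7.314%.
Actual GDP = 5932 × (1 - 7.314/100) = 5932 × 0.92686 ≈ 5498 billion.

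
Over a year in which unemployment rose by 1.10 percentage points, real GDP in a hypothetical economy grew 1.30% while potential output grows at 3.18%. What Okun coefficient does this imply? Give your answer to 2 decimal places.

β ≈ 1.71

Growth form: g_Y = g_Y* - β × Δu, so β = (g_Y* - g_Y)/Δu.
β = (3.18 - 1.3)/1.10 = 1.88/1.10 = 1.71.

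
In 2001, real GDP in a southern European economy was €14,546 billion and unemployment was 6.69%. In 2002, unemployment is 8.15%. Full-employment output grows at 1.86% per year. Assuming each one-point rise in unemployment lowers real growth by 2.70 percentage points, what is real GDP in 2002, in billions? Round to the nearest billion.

Δu = 8.15 - 6.69 = 1.46 points.
Okun's law (growth form): g_Y = g_Y* - β × Δu = 1.86 - 2.70 × (1.46) = 1.86 - 3.942 = -2.082%.
Real GDP in the next year = 14546 × (1 - 2.082/100) = 14546 × 0.97918 ≈ 14243 billion.

€14,243 billion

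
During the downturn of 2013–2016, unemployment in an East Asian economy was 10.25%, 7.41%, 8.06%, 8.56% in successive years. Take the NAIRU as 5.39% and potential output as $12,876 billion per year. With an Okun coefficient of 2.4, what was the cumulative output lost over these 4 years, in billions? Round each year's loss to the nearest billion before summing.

$3,931 billion

Year 2013: gap = -2.4 × (10.25 - 5.39) = -11.664%, loss ≈ 12876 × 11.664/100 ≈ 1502.
Year 2014: gap = -2.4 × (7.41 - 5.39) = -4.848%, loss ≈ 12876 × 4.848/100 ≈ 624.
Year 2015: gap = -2.4 × (8.06 - 5.39) = -6.408%, loss ≈ 12876 × 6.408/100 ≈ 825.
Year 2016: gap = -2.4 × (8.56 - 5.39) = -7.608%, loss ≈ 12876 × 7.608/100 ≈ 980.
Total lost output = 1502 + 624 + 825 + 980 = 3931 billion.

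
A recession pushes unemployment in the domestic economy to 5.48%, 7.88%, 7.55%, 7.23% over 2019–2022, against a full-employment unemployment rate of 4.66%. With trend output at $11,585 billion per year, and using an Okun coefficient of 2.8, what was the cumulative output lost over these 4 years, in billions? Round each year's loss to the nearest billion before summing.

Year 2019: gap = -2.8 × (5.48 - 4.66) = -2.296%, loss ≈ 11585 × 2.296/100 ≈ 266.
Year 2020: gap = -2.8 × (7.88 - 4.66) = -9.016%, loss ≈ 11585 × 9.016/100 ≈ 1045.
Year 2021: gap = -2.8 × (7.55 - 4.66) = -8.092%, loss ≈ 11585 × 8.092/100 ≈ 937.
Year 2022: gap = -2.8 × (7.23 - 4.66) = -7.196%, loss ≈ 11585 × 7.196/100 ≈ 834.
Total lost output = 266 + 1045 + 937 + 834 = 3082 billion.

$3,082 billion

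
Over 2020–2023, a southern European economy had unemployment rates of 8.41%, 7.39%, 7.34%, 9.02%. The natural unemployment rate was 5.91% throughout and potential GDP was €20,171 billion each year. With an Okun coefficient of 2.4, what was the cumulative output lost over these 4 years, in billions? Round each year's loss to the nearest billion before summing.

€4,124 billion

Year 2020: gap = -2.4 × (8.41 - 5.91) = -6%, loss ≈ 20171 × 6/100 ≈ 1210.
Year 2021: gap = -2.4 × (7.39 - 5.91) = -3.552%, loss ≈ 20171 × 3.552/100 ≈ 716.
Year 2022: gap = -2.4 × (7.34 - 5.91) = -3.432%, loss ≈ 20171 × 3.432/100 ≈ 692.
Year 2023: gap = -2.4 × (9.02 - 5.91) = -7.464%, loss ≈ 20171 × 7.464/100 ≈ 1506.
Total lost output = 1210 + 716 + 692 + 1506 = 4124 billion.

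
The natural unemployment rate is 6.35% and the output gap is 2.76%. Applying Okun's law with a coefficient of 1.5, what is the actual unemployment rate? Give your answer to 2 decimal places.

From Okun's law, u - u* = -(output gap)/β = -(2.76)/1.5 = -1.84 points.
So u = 6.35 - 1.84 = 4.51%.

4.51%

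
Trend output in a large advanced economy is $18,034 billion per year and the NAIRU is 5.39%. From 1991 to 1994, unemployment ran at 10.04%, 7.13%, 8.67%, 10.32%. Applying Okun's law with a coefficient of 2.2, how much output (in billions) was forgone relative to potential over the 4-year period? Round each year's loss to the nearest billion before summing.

Year 1991: gap = -2.2 × (10.04 - 5.39) = -10.23%, loss ≈ 18034 × 10.23/100 ≈ 1845.
Year 1992: gap = -2.2 × (7.13 - 5.39) = -3.828%, loss ≈ 18034 × 3.828/100 ≈ 690.
Year 1993: gap = -2.2 × (8.67 - 5.39) = -7.216%, loss ≈ 18034 × 7.216/100 ≈ 1301.
Year 1994: gap = -2.2 × (10.32 - 5.39) = -10.846%, loss ≈ 18034 × 10.846/100 ≈ 1956.
Total lost output = 1845 + 690 + 1301 + 1956 = 5792 billion.

$5,792 billion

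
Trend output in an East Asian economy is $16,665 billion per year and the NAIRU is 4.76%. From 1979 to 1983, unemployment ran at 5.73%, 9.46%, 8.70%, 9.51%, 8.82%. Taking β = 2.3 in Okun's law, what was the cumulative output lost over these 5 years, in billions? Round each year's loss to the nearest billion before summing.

$7,060 billion

Year 1979: gap = -2.3 × (5.73 - 4.76) = -2.231%, loss ≈ 16665 × 2.231/100 ≈ 372.
Year 1980: gap = -2.3 × (9.46 - 4.76) = -10.81%, loss ≈ 16665 × 10.81/100 ≈ 1801.
Year 1981: gap = -2.3 × (8.7 - 4.76) = -9.062%, loss ≈ 16665 × 9.062/100 ≈ 1510.
Year 1982: gap = -2.3 × (9.51 - 4.76) = -10.925%, loss ≈ 16665 × 10.925/100 ≈ 1821.
Year 1983: gap = -2.3 × (8.82 - 4.76) = -9.338%, loss ≈ 16665 × 9.338/100 ≈ 1556.
Total lost output = 372 + 1801 + 1510 + 1821 + 1556 = 7060 billion.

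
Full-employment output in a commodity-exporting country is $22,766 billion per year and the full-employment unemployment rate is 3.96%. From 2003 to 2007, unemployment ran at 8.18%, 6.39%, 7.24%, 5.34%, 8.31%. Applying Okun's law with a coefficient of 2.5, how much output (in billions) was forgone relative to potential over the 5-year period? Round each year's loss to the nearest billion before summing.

Year 2003: gap = -2.5 × (8.18 - 3.96) = -10.55%, loss ≈ 22766 × 10.55/100 ≈ 2402.
Year 2004: gap = -2.5 × (6.39 - 3.96) = -6.075%, loss ≈ 22766 × 6.075/100 ≈ 1383.
Year 2005: gap = -2.5 × (7.24 - 3.96) = -8.2%, loss ≈ 22766 × 8.2/100 ≈ 1867.
Year 2006: gap = -2.5 × (5.34 - 3.96) = -3.45%, loss ≈ 22766 × 3.45/100 ≈ 785.
Year 2007: gap = -2.5 × (8.31 - 3.96) = -10.875%, loss ≈ 22766 × 10.875/100 ≈ 2476.
Total lost output = 2402 + 1383 + 1867 + 785 + 2476 = 8913 billion.

$8,913 billion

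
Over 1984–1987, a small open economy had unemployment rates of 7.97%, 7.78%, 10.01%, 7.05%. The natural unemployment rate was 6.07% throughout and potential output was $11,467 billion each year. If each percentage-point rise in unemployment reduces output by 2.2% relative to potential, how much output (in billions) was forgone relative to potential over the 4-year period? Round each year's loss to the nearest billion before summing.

$2,151 billion

Year 1984: gap = -2.2 × (7.97 - 6.07) = -4.18%, loss ≈ 11467 × 4.18/100 ≈ 479.
Year 1985: gap = -2.2 × (7.78 - 6.07) = -3.762%, loss ≈ 11467 × 3.762/100 ≈ 431.
Year 1986: gap = -2.2 × (10.01 - 6.07) = -8.668%, loss ≈ 11467 × 8.668/100 ≈ 994.
Year 1987: gap = -2.2 × (7.05 - 6.07) = -2.156%, loss ≈ 11467 × 2.156/100 ≈ 247.
Total lost output = 479 + 431 + 994 + 247 = 2151 billion.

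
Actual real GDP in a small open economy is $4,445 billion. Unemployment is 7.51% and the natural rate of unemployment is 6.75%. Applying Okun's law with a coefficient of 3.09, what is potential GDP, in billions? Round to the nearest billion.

Unemployment gap = 7.51 - 6.75 = 0.76 points, so output gap = -3.09 × 0.76 = -2.3484%.
Since Y = Y* × (1 + gap/100), Y* = 4445/0.976516 ≈ 4552 billion.

$4,552 billion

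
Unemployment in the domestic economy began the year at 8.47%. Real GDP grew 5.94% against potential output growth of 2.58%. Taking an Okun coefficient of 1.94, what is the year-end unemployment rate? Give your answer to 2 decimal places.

Growth-rate Okun's law: g_Y = g_Y* - β × Δu, so Δu = (g_Y* - g_Y)/β.
Δu = (2.58 - 5.94)/1.94 = -3.36/1.94 = -1.73 percentage points.
Year-end unemployment = 8.47 - 1.73 = 6.74%.

6.74%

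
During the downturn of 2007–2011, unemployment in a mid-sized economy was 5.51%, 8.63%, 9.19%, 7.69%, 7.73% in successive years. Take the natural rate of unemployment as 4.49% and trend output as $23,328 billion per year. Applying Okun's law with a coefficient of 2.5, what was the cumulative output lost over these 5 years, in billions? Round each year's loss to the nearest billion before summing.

Year 2007: gap = -2.5 × (5.51 - 4.49) = -2.55%, loss ≈ 23328 × 2.55/100 ≈ 595.
Year 2008: gap = -2.5 × (8.63 - 4.49) = -10.35%, loss ≈ 23328 × 10.35/100 ≈ 2414.
Year 2009: gap = -2.5 × (9.19 - 4.49) = -11.75%, loss ≈ 23328 × 11.75/100 ≈ 2741.
Year 2010: gap = -2.5 × (7.69 - 4.49) = -8%, loss ≈ 23328 × 8/100 ≈ 1866.
Year 2011: gap = -2.5 × (7.73 - 4.49) = -8.1%, loss ≈ 23328 × 8.1/100 ≈ 1890.
Total lost output = 595 + 2414 + 2741 + 1866 + 1890 = 9506 billion.

$9,506 billion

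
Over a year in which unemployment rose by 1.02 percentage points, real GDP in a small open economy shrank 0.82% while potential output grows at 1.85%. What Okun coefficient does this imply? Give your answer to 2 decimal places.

β ≈ 2.62

Growth form: g_Y = g_Y* - β × Δu, so β = (g_Y* - g_Y)/Δu.
β = (1.85 + 0.82)/1.02 = 2.67/1.02 = 2.62.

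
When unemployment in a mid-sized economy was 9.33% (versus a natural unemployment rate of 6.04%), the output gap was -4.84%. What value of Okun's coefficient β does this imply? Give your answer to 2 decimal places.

Okun's law: output gap = -β × (u - u*).
-4.84 = -β × (9.33 - 6.04) = -β × 3.29, so β = 4.84/3.29 = 1.47.

β ≈ 1.47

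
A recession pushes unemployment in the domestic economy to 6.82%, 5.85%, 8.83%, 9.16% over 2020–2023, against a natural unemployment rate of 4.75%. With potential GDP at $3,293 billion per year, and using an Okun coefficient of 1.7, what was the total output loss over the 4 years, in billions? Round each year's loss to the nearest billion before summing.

Year 2020: gap = -1.7 × (6.82 - 4.75) = -3.519%, loss ≈ 3293 × 3.519/100 ≈ 116.
Year 2021: gap = -1.7 × (5.85 - 4.75) = -1.87%, loss ≈ 3293 × 1.87/100 ≈ 62.
Year 2022: gap = -1.7 × (8.83 - 4.75) = -6.936%, loss ≈ 3293 × 6.936/100 ≈ 228.
Year 2023: gap = -1.7 × (9.16 - 4.75) = -7.497%, loss ≈ 3293 × 7.497/100 ≈ 247.
Total lost output = 116 + 62 + 228 + 247 = 653 billion.

$653 billion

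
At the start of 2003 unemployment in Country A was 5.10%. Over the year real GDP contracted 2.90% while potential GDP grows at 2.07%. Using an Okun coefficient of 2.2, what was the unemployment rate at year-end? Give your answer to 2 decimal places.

Growth-rate Okun's law: g_Y = g_Y* - β × Δu, so Δu = (g_Y* - g_Y)/β.
Δu = (2.07 + 2.9)/2.2 = 4.97/2.2 = 2.26 percentage points.
Year-end unemployment = 5.1 + 2.26 = 7.36%.

7.36%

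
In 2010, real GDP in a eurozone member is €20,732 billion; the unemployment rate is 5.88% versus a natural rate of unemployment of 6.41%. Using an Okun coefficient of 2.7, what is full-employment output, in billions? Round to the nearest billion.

Unemployment gap = 5.88 - 6.41 = -0.53 points, so output gap = -2.7 × (-0.53) = 1.431%.
Since Y = Y* × (1 + gap/100), Y* = 20732/1.01431 ≈ 20440 billion.

€20,440 billion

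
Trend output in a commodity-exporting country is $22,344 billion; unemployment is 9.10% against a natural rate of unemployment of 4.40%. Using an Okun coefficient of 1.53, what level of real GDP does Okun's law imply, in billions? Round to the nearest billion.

Unemployment gap = 9.1 - 4.4 = 4.7 points, so the output gap is -1.53 × 4.7 = -7.191%.
Actual GDP = 22344 × (1 - 7.191/100) = 22344 × 0.92809 ≈ 20737 billion.

$20,737 billion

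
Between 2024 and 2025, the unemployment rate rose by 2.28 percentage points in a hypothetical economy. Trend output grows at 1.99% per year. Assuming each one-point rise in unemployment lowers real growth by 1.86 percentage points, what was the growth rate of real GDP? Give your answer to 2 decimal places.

Growth-rate Okun's law: g_Y = g_Y* - β × Δu.
g_Y = 1.99 - 1.86 × (2.28) = 1.99 - 4.2408 = -2.2508%, i.e. -2.25% to 2 d.p.

-2.25%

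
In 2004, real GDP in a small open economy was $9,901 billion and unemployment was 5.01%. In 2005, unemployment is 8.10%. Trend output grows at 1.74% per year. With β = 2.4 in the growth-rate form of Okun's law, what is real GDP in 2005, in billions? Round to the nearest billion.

Δu = 8.1 - 5.01 = 3.09 points.
Okun's law (growth form): g_Y = g_Y* - β × Δu = 1.74 - 2.4 × (3.09) = 1.74 - 7.416 = -5.676%.
Real GDP in the next year = 9901 × (1 - 5.676/100) = 9901 × 0.94324 ≈ 9339 billion.

$9,339 billion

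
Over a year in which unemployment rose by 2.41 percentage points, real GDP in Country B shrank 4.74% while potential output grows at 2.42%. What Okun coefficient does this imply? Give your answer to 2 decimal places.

Growth form: g_Y = g_Y* - β × Δu, so β = (g_Y* - g_Y)/Δu.
β = (2.42 + 4.74)/2.41 = 7.16/2.41 = 2.97.

β ≈ 2.97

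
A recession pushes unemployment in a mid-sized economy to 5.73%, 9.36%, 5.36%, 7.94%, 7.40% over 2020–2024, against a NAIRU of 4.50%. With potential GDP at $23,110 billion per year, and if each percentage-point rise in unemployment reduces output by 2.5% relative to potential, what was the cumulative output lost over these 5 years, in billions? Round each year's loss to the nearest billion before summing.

Year 2020: gap = -2.5 × (5.73 - 4.5) = -3.075%, loss ≈ 23110 × 3.075/100 ≈ 711.
Year 2021: gap = -2.5 × (9.36 - 4.5) = -12.15%, loss ≈ 23110 × 12.15/100 ≈ 2808.
Year 2022: gap = -2.5 × (5.36 - 4.5) = -2.15%, loss ≈ 23110 × 2.15/100 ≈ 497.
Year 2023: gap = -2.5 × (7.94 - 4.5) = -8.6%, loss ≈ 23110 × 8.6/100 ≈ 1987.
Year 2024: gap = -2.5 × (7.4 - 4.5) = -7.25%, loss ≈ 23110 × 7.25/100 ≈ 1675.
Total lost output = 711 + 2808 + 497 + 1987 + 1675 = 7678 billion.

$7,678 billion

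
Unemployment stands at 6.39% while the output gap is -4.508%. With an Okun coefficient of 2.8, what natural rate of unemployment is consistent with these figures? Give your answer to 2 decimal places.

4.78%

From Okun's law, u - u* = -(output gap)/β = -(-4.508)/2.8 = 1.61 points.
So u* = 6.39 - 1.61 = 4.78%.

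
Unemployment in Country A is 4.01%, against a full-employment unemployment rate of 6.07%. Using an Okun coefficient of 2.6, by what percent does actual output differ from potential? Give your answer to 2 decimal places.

The unemployment gap is 4.01 - 6.07 = -2.06 percentage points.
Okun's law gives an output gap of -2.6 × (-2.06) = 5.356%, i.e. 5.36% above potential.

5.36%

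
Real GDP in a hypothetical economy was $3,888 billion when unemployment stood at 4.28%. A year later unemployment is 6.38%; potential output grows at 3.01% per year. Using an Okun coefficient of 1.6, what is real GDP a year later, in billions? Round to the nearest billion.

$3,874 billion

Δu = 6.38 - 4.28 = 2.1 points.
Okun's law (growth form): g_Y = g_Y* - β × Δu = 3.01 - 1.6 × (2.10) = 3.01 - 3.36 = -0.35%.
Real GDP in the next year = 3888 × (1 - 0.35/100) = 3888 × 0.9965 ≈ 3874 billion.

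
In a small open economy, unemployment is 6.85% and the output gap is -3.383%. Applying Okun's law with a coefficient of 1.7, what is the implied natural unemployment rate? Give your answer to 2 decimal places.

4.86%

From Okun's law, u - u* = -(output gap)/β = -(-3.383)/1.7 = 1.99 points.
So u* = 6.85 - 1.99 = 4.86%.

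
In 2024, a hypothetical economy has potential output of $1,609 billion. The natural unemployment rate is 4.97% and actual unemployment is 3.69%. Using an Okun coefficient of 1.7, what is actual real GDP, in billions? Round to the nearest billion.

$1,644 billion

Unemployment gap = 3.69 - 4.97 = -1.28 points, so the output gap is -1.7 × (-1.28) = 2.176%.
Actual GDP = 1609 × (1 + 2.176/100) = 1609 × 1.02176 ≈ 1644 billion.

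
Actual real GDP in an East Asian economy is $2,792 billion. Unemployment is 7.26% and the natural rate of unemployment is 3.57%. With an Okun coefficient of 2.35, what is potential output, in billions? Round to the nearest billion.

Unemployment gap = 7.26 - 3.57 = 3.69 points, so output gap = -2.35 × 3.69 = -8.6715%.
Since Y = Y* × (1 + gap/100), Y* = 2792/0.913285 ≈ 3057 billion.

$3,057 billion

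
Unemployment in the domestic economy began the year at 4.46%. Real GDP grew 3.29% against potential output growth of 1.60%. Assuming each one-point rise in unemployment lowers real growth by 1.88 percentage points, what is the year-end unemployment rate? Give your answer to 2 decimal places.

Growth-rate Okun's law: g_Y = g_Y* - β × Δu, so Δu = (g_Y* - g_Y)/β.
Δu = (1.6 - 3.29)/1.88 = -1.69/1.88 = -0.90 percentage points.
Year-end unemployment = 4.46 - 0.9 = 3.56%.

3.56%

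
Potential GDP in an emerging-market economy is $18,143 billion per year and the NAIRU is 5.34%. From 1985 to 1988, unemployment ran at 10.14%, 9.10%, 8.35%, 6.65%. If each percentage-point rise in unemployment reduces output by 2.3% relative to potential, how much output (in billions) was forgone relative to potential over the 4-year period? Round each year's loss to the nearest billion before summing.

Year 1985: gap = -2.3 × (10.14 - 5.34) = -11.04%, loss ≈ 18143 × 11.04/100 ≈ 2003.
Year 1986: gap = -2.3 × (9.1 - 5.34) = -8.648%, loss ≈ 18143 × 8.648/100 ≈ 1569.
Year 1987: gap = -2.3 × (8.35 - 5.34) = -6.923%, loss ≈ 18143 × 6.923/100 ≈ 1256.
Year 1988: gap = -2.3 × (6.65 - 5.34) = -3.013%, loss ≈ 18143 × 3.013/100 ≈ 547.
Total lost output = 2003 + 1569 + 1256 + 547 = 5375 billion.

$5,375 billion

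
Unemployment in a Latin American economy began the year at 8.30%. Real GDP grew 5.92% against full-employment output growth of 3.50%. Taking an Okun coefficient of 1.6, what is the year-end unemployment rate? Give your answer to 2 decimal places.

Growth-rate Okun's law: g_Y = g_Y* - β × Δu, so Δu = (g_Y* - g_Y)/β.
Δu = (3.5 - 5.92)/1.6 = -2.42/1.6 = -1.51 percentage points.
Year-end unemployment = 8.3 - 1.51 = 6.79%.

6.79%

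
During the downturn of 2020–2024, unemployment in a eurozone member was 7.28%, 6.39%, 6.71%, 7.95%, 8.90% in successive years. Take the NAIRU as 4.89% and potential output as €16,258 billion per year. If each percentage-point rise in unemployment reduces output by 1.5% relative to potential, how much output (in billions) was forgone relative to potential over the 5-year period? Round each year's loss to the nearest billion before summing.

€3,117 billion

Year 2020: gap = -1.5 × (7.28 - 4.89) = -3.585%, loss ≈ 16258 × 3.585/100 ≈ 583.
Year 2021: gap = -1.5 × (6.39 - 4.89) = -2.25%, loss ≈ 16258 × 2.25/100 ≈ 366.
Year 2022: gap = -1.5 × (6.71 - 4.89) = -2.73%, loss ≈ 16258 × 2.73/100 ≈ 444.
Year 2023: gap = -1.5 × (7.95 - 4.89) = -4.59%, loss ≈ 16258 × 4.59/100 ≈ 746.
Year 2024: gap = -1.5 × (8.9 - 4.89) = -6.015%, loss ≈ 16258 × 6.015/100 ≈ 978.
Total lost output = 583 + 366 + 444 + 746 + 978 = 3117 billion.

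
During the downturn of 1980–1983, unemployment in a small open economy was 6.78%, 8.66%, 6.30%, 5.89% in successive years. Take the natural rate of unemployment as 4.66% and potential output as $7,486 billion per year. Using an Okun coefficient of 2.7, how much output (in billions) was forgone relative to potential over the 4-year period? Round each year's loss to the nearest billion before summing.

Year 1980: gap = -2.7 × (6.78 - 4.66) = -5.724%, loss ≈ 7486 × 5.724/100 ≈ 428.
Year 1981: gap = -2.7 × (8.66 - 4.66) = -10.8%, loss ≈ 7486 × 10.8/100 ≈ 808.
Year 1982: gap = -2.7 × (6.3 - 4.66) = -4.428%, loss ≈ 7486 × 4.428/100 ≈ 331.
Year 1983: gap = -2.7 × (5.89 - 4.66) = -3.321%, loss ≈ 7486 × 3.321/100 ≈ 249.
Total lost output = 428 + 808 + 331 + 249 = 1816 billion.

$1,816 billion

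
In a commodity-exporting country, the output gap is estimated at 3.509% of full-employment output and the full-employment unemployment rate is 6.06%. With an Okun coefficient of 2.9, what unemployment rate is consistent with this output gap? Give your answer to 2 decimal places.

4.85%

From Okun's law, u - u* = -(output gap)/β = -(3.509)/2.9 = -1.21 points.
So u = 6.06 - 1.21 = 4.85%.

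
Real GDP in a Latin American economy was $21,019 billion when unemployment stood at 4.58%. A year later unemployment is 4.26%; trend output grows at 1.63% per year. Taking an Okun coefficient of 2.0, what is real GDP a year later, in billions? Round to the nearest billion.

Δu = 4.26 - 4.58 = -0.32 points.
Okun's law (growth form): g_Y = g_Y* - β × Δu = 1.63 - 2.0 × (-0.32) = 1.63 + 0.64 = 2.27%.
Real GDP in the next year = 21019 × (1 + 2.27/100) = 21019 × 1.0227 ≈ 21496 billion.

$21,496 billion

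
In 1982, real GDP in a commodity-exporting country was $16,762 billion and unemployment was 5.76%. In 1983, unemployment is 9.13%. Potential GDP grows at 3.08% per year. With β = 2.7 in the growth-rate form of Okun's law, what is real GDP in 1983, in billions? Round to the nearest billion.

Δu = 9.13 - 5.76 = 3.37 points.
Okun's law (growth form): g_Y = g_Y* - β × Δu = 3.08 - 2.7 × (3.37) = 3.08 - 9.099 = -6.019%.
Real GDP in the next year = 16762 × (1 - 6.019/100) = 16762 × 0.93981 ≈ 15753 billion.

$15,753 billion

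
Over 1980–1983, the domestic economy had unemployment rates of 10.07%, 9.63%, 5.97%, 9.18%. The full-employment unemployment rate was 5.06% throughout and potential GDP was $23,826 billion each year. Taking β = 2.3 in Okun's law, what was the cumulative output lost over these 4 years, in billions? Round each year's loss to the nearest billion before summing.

$8,006 billion

Year 1980: gap = -2.3 × (10.07 - 5.06) = -11.523%, loss ≈ 23826 × 11.523/100 ≈ 2745.
Year 1981: gap = -2.3 × (9.63 - 5.06) = -10.511%, loss ≈ 23826 × 10.511/100 ≈ 2504.
Year 1982: gap = -2.3 × (5.97 - 5.06) = -2.093%, loss ≈ 23826 × 2.093/100 ≈ 499.
Year 1983: gap = -2.3 × (9.18 - 5.06) = -9.476%, loss ≈ 23826 × 9.476/100 ≈ 2258.
Total lost output = 2745 + 2504 + 499 + 2258 = 8006 billion.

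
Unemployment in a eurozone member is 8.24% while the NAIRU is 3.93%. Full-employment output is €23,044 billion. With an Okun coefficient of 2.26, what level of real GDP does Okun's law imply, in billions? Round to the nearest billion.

Unemployment gap = 8.24 - 3.93 = 4.31 points, so the output gap is -2.26 × 4.31 = -9.7406%.
Actual GDP = 23044 × (1 - 9.7406/100) = 23044 × 0.902594 ≈ 20799 billion.

€20,799 billion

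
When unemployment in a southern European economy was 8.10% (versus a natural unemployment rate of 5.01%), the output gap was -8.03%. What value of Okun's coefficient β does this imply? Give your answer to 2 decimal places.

β ≈ 2.60

Okun's law: output gap = -β × (u - u*).
-8.03 = -β × (8.1 - 5.01) = -β × 3.09, so β = 8.03/3.09 = 2.60.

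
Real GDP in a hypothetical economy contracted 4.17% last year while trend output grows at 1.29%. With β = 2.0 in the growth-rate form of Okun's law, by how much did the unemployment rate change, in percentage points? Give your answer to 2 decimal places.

Growth-rate Okun's law: g_Y = g_Y* - β × Δu, so Δu = (g_Y* - g_Y)/β.
Δu = (1.29 + 4.17)/2.0 = 5.46/2.0 = 2.73 percentage points.

2.73 percentage points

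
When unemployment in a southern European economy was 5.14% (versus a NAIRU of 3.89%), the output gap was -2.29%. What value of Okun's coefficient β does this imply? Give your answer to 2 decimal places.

Okun's law: output gap = -β × (u - u*).
-2.29 = -β × (5.14 - 3.89) = -β × 1.25, so β = 2.29/1.25 = 1.83.

β ≈ 1.83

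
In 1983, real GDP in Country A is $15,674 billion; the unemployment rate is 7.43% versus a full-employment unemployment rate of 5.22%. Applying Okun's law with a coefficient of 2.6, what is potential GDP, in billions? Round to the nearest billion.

$16,630 billion

Unemployment gap = 7.43 - 5.22 = 2.21 points, so output gap = -2.6 × 2.21 = -5.746%.
Since Y = Y* × (1 + gap/100), Y* = 15674/0.94254 ≈ 16630 billion.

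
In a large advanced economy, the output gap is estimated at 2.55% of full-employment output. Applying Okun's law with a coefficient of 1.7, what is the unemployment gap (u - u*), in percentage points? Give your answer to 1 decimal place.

-1.5 percentage points

Okun's law: output gap = -β × (u - u*), so u - u* = -(output gap)/β.
u - u* = -(2.55)/1.7 = -1.5 percentage points.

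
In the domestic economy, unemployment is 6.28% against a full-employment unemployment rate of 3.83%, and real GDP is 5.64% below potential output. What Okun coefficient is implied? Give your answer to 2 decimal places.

β ≈ 2.30

Okun's law: output gap = -β × (u - u*).
-5.64 = -β × (6.28 - 3.83) = -β × 2.45, so β = 5.64/2.45 = 2.30.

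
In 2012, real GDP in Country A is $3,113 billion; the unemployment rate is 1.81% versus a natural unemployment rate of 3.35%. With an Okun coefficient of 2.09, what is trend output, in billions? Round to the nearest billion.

$3,016 billion

Unemployment gap = 1.81 - 3.35 = -1.54 points, so output gap = -2.09 × (-1.54) = 3.2186%.
Since Y = Y* × (1 + gap/100), Y* = 3113/1.032186 ≈ 3016 billion.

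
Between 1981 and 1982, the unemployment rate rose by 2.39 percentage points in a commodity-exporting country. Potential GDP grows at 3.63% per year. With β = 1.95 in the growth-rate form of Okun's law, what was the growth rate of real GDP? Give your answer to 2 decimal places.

Growth-rate Okun's law: g_Y = g_Y* - β × Δu.
g_Y = 3.63 - 1.95 × (2.39) = 3.63 - 4.6605 = -1.0305%, i.e. -1.03% to 2 d.p.

-1.03%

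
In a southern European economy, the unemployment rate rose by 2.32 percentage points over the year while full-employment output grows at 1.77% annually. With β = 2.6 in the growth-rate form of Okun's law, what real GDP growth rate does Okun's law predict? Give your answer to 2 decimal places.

Growth-rate Okun's law: g_Y = g_Y* - β × Δu.
g_Y = 1.77 - 2.6 × (2.32) = 1.77 - 6.032 = -4.262%, i.e. -4.26% to 2 d.p.

-4.26%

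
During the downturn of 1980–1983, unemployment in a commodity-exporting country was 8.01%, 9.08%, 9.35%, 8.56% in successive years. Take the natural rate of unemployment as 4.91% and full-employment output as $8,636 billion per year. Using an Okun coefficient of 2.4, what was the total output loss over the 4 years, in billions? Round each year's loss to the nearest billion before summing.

$3,184 billion

Year 1980: gap = -2.4 × (8.01 - 4.91) = -7.44%, loss ≈ 8636 × 7.44/100 ≈ 643.
Year 1981: gap = -2.4 × (9.08 - 4.91) = -10.008%, loss ≈ 8636 × 10.008/100 ≈ 864.
Year 1982: gap = -2.4 × (9.35 - 4.91) = -10.656%, loss ≈ 8636 × 10.656/100 ≈ 920.
Year 1983: gap = -2.4 × (8.56 - 4.91) = -8.76%, loss ≈ 8636 × 8.76/100 ≈ 757.
Total lost output = 643 + 864 + 920 + 757 = 3184 billion.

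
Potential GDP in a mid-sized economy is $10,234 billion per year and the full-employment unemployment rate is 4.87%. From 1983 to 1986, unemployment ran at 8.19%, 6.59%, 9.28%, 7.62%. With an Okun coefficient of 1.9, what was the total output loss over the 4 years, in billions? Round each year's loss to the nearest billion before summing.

$2,373 billion

Year 1983: gap = -1.9 × (8.19 - 4.87) = -6.308%, loss ≈ 10234 × 6.308/100 ≈ 646.
Year 1984: gap = -1.9 × (6.59 - 4.87) = -3.268%, loss ≈ 10234 × 3.268/100 ≈ 334.
Year 1985: gap = -1.9 × (9.28 - 4.87) = -8.379%, loss ≈ 10234 × 8.379/100 ≈ 858.
Year 1986: gap = -1.9 × (7.62 - 4.87) = -5.225%, loss ≈ 10234 × 5.225/100 ≈ 535.
Total lost output = 646 + 334 + 858 + 535 = 2373 billion.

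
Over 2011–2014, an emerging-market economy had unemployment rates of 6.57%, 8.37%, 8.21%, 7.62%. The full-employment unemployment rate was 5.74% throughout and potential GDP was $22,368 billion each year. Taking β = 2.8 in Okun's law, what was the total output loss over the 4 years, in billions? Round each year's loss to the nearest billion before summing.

Year 2011: gap = -2.8 × (6.57 - 5.74) = -2.324%, loss ≈ 22368 × 2.324/100 ≈ 520.
Year 2012: gap = -2.8 × (8.37 - 5.74) = -7.364%, loss ≈ 22368 × 7.364/100 ≈ 1647.
Year 2013: gap = -2.8 × (8.21 - 5.74) = -6.916%, loss ≈ 22368 × 6.916/100 ≈ 1547.
Year 2014: gap = -2.8 × (7.62 - 5.74) = -5.264%, loss ≈ 22368 × 5.264/100 ≈ 1177.
Total lost output = 520 + 1647 + 1547 + 1177 = 4891 billion.

$4,891 billion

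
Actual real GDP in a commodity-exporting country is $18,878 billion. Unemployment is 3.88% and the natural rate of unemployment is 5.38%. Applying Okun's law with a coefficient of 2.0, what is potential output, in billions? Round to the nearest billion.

Unemployment gap = 3.88 - 5.38 = -1.5 points, so output gap = -2 × (-1.5) = 3%.
Since Y = Y* × (1 + gap/100), Y* = 18878/1.03 ≈ 18328 billion.

$18,328 billion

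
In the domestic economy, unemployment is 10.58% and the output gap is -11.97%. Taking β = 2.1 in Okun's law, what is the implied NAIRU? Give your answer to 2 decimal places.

From Okun's law, u - u* = -(output gap)/β = -(-11.97)/2.1 = 5.7 points.
So u* = 10.58 - 5.7 = 4.88%.

4.88%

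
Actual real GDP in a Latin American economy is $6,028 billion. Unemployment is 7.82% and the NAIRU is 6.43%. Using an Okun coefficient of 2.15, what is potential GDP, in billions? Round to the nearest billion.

$6,214 billion

Unemployment gap = 7.82 - 6.43 = 1.39 points, so output gap = -2.15 × 1.39 = -2.9885%.
Since Y = Y* × (1 + gap/100), Y* = 6028/0.970115 ≈ 6214 billion.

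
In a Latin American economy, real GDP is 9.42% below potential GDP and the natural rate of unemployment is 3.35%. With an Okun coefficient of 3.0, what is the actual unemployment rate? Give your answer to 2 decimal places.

From Okun's law, u - u* = -(output gap)/β = -(-9.42)/3.0 = 3.14 points.
So u = 3.35 + 3.14 = 6.49%.

6.49%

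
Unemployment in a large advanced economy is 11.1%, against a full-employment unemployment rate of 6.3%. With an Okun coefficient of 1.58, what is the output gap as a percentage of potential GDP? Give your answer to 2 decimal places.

The unemployment gap is 11.1 - 6.3 = 4.8 percentage points.
Okun's law gives an output gap of -1.58 × 4.8 = -7.584%, i.e. 7.58% below potential.

-7.58%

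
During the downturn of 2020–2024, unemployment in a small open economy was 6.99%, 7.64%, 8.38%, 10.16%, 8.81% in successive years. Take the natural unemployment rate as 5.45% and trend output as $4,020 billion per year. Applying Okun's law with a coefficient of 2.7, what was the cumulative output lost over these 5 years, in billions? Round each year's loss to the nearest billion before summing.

Year 2020: gap = -2.7 × (6.99 - 5.45) = -4.158%, loss ≈ 4020 × 4.158/100 ≈ 167.
Year 2021: gap = -2.7 × (7.64 - 5.45) = -5.913%, loss ≈ 4020 × 5.913/100 ≈ 238.
Year 2022: gap = -2.7 × (8.38 - 5.45) = -7.911%, loss ≈ 4020 × 7.911/100 ≈ 318.
Year 2023: gap = -2.7 × (10.16 - 5.45) = -12.717%, loss ≈ 4020 × 12.717/100 ≈ 511.
Year 2024: gap = -2.7 × (8.81 - 5.45) = -9.072%, loss ≈ 4020 × 9.072/100 ≈ 365.
Total lost output = 167 + 238 + 318 + 511 + 365 = 1599 billion.

$1,599 billion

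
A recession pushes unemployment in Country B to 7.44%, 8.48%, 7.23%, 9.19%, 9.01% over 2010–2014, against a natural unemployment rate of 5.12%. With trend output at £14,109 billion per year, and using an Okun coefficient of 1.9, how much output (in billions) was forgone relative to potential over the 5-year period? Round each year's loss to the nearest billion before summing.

Year 2010: gap = -1.9 × (7.44 - 5.12) = -4.408%, loss ≈ 14109 × 4.408/100 ≈ 622.
Year 2011: gap = -1.9 × (8.48 - 5.12) = -6.384%, loss ≈ 14109 × 6.384/100 ≈ 901.
Year 2012: gap = -1.9 × (7.23 - 5.12) = -4.009%, loss ≈ 14109 × 4.009/100 ≈ 566.
Year 2013: gap = -1.9 × (9.19 - 5.12) = -7.733%, loss ≈ 14109 × 7.733/100 ≈ 1091.
Year 2014: gap = -1.9 × (9.01 - 5.12) = -7.391%, loss ≈ 14109 × 7.391/100 ≈ 1043.
Total lost output = 622 + 901 + 566 + 1091 + 1043 = 4223 billion.

£4,223 billion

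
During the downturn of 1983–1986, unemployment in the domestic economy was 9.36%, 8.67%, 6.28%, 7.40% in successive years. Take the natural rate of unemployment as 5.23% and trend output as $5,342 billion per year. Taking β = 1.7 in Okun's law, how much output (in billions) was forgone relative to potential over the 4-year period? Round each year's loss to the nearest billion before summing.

$979 billion

Year 1983: gap = -1.7 × (9.36 - 5.23) = -7.021%, loss ≈ 5342 × 7.021/100 ≈ 375.
Year 1984: gap = -1.7 × (8.67 - 5.23) = -5.848%, loss ≈ 5342 × 5.848/100 ≈ 312.
Year 1985: gap = -1.7 × (6.28 - 5.23) = -1.785%, loss ≈ 5342 × 1.785/100 ≈ 95.
Year 1986: gap = -1.7 × (7.4 - 5.23) = -3.689%, loss ≈ 5342 × 3.689/100 ≈ 197.
Total lost output = 375 + 312 + 95 + 197 = 979 billion.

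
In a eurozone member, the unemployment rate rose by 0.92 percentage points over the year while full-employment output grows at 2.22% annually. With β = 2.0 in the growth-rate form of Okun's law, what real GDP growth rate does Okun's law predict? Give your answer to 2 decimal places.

Growth-rate Okun's law: g_Y = g_Y* - β × Δu.
g_Y = 2.22 - 2.0 × (0.92) = 2.22 - 1.84 = 0.38%, i.e. 0.38% to 2 d.p.

0.38%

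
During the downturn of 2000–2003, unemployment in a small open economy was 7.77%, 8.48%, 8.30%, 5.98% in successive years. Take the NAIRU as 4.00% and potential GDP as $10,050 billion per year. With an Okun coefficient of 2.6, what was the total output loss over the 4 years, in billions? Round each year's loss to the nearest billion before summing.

Year 2000: gap = -2.6 × (7.77 - 4) = -9.802%, loss ≈ 10050 × 9.802/100 ≈ 985.
Year 2001: gap = -2.6 × (8.48 - 4) = -11.648%, loss ≈ 10050 × 11.648/100 ≈ 1171.
Year 2002: gap = -2.6 × (8.3 - 4) = -11.18%, loss ≈ 10050 × 11.18/100 ≈ 1124.
Year 2003: gap = -2.6 × (5.98 - 4) = -5.148%, loss ≈ 10050 × 5.148/100 ≈ 517.
Total lost output = 985 + 1171 + 1124 + 517 = 3797 billion.

$3,797 billion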